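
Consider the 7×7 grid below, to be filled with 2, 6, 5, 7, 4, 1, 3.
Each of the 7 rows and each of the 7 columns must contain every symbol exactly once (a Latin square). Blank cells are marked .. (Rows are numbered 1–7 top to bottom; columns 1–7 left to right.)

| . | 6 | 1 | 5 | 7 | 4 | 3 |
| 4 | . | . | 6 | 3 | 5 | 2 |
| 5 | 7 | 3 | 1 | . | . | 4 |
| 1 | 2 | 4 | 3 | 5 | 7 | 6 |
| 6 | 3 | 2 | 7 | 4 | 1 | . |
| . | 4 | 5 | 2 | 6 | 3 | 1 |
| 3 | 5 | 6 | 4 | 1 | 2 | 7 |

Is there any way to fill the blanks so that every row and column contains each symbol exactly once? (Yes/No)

Yes

No row or column among the givens repeats a symbol, and propagating forced cells runs into no contradiction.
One valid completion exists (for instance, 2 6 1 5 7 4 3 / 4 1 7 6 3 5 2 / 5 7 3 1 2 6 4 / 1 2 4 3 5 7 6 / 6 3 2 7 4 1 5 / 7 4 5 2 6 3 1 / 3 5 6 4 1 2 7).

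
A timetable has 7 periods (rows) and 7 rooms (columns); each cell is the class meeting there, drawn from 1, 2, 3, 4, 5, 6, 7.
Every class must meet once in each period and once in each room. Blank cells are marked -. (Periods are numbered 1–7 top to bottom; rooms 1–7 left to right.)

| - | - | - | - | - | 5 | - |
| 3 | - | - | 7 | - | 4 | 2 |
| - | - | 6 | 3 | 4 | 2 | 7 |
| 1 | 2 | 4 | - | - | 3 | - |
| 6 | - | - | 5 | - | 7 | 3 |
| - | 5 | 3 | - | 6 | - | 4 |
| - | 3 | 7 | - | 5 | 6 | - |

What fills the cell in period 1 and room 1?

4

Period 2, room 5: period 2 has {2, 3, 4, 7} and room 5 has {4, 5, 6}, leaving only 1.
Period 2, room 2: period 2 has {1, 2, 3, 4, 7} and room 2 has {2, 3, 5}, leaving only 6.
Period 2, room 3: period 2 has {1, 2, 3, 4, 6, 7} and room 3 has {3, 4, 6, 7}, leaving only 5.
Period 3, room 1: period 3 has {2, 3, 4, 6, 7} and room 1 has {1, 3, 6}, leaving only 5.
Period 3, room 2: period 3 has {2, 3, 4, 5, 6, 7} and room 2 has {2, 3, 5, 6}, leaving only 1.
Period 4, room 4: period 4 has {1, 2, 3, 4} and room 4 has {3, 5, 7}, leaving only 6.
Period 4, room 5: period 4 has {1, 2, 3, 4, 6} and room 5 has {1, 4, 5, 6}, leaving only 7.
Period 4, room 7: period 4 has {1, 2, 3, 4, 6, 7} and room 7 has {2, 3, 4, 7}, leaving only 5.
Period 5, room 2: period 5 has {3, 5, 6, 7} and room 2 has {1, 2, 3, 5, 6}, leaving only 4.
Period 1, room 2: period 1 has {5} and room 2 has {1, 2, 3, 4, 5, 6}, leaving only 7.
Period 5, room 5: period 5 has {3, 4, 5, 6, 7} and room 5 has {1, 4, 5, 6, 7}, leaving only 2.
Period 1, room 5: period 1 has {5, 7} and room 5 has {1, 2, 4, 5, 6, 7}, leaving only 3.
Period 5, room 3: period 5 has {2, 3, 4, 5, 6, 7} and room 3 has {3, 4, 5, 6, 7}, leaving only 1.
Period 1, room 3: period 1 has {3, 5, 7} and room 3 has {1, 3, 4, 5, 6, 7}, leaving only 2.
Period 1 already has {2, 3, 5, 7} and room 1 already has {1, 3, 5, 6}, so period 1, room 1 must be 4.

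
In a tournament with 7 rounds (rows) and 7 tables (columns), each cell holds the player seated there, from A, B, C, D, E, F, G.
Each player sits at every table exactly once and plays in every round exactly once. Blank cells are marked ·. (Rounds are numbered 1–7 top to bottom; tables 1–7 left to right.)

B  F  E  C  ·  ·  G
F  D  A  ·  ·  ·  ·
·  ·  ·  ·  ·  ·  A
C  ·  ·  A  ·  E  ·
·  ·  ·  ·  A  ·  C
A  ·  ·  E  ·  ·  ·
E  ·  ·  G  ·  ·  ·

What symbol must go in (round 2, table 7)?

E

Round 1, table 5: round 1 has {B, C, E, F, G} and table 5 has {A}, leaving only D.
Round 1, table 6: round 1 has {B, C, D, E, F, G} and table 6 has {E}, leaving only A.
Round 2, table 4: round 2 has {A, D, F} and table 4 has {A, C, E, G}, leaving only B.
Round 2 already has {A, B, D, F} and table 7 already has {A, C, G}, so round 2, table 7 must be E.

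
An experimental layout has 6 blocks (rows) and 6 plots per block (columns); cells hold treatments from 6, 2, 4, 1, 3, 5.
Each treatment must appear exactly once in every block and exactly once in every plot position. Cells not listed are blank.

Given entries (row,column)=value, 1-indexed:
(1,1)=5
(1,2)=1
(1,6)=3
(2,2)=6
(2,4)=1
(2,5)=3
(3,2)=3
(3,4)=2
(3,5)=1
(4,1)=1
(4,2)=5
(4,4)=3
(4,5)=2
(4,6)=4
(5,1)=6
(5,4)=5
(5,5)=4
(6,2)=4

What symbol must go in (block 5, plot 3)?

Block 1, plot 5: block 1 has {1, 3, 5} and plot 5 has {2, 4, 1, 3}, leaving only 6.
Block 1, plot 4: block 1 has {6, 1, 3, 5} and plot 4 has {2, 1, 3, 5}, leaving only 4.
Block 1, plot 3: block 1 has {6, 4, 1, 3, 5} and plot 3 has {}, leaving only 2.
Block 3, plot 1: block 3 has {2, 1, 3} and plot 1 has {6, 1, 5}, leaving only 4.
Block 2, plot 1: block 2 has {6, 1, 3} and plot 1 has {6, 4, 1, 5}, leaving only 2.
Block 2, plot 6: block 2 has {6, 2, 1, 3} and plot 6 has {4, 3}, leaving only 5.
Block 2, plot 3: block 2 has {6, 2, 1, 3, 5} and plot 3 has {2}, leaving only 4.
Block 3, plot 6: block 3 has {2, 4, 1, 3} and plot 6 has {4, 3, 5}, leaving only 6.
Block 3, plot 3: block 3 has {6, 2, 4, 1, 3} and plot 3 has {2, 4}, leaving only 5.
Block 4, plot 3: block 4 has {2, 4, 1, 3, 5} and plot 3 has {2, 4, 5}, leaving only 6.
Block 5, plot 2: block 5 has {6, 4, 5} and plot 2 has {6, 4, 1, 3, 5}, leaving only 2.
Block 5, plot 6: block 5 has {6, 2, 4, 5} and plot 6 has {6, 4, 3, 5}, leaving only 1.
Block 5 already has {6, 2, 4, 1, 5} and plot 3 already has {6, 2, 4, 5}, so block 5, plot 3 must be 3.

3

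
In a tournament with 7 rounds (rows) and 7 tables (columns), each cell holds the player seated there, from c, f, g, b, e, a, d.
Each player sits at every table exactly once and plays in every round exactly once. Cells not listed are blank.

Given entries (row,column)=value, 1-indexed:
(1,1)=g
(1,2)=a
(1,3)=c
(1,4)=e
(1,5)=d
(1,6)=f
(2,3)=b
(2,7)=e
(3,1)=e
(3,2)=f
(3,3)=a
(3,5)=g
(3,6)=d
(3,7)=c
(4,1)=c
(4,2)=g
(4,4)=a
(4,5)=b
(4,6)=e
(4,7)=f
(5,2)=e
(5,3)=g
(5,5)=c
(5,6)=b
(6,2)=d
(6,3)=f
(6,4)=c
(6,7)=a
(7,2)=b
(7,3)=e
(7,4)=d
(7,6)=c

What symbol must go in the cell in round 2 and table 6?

a

Round 1, table 7: round 1 has {c, f, g, e, a, d} and table 7 has {c, f, e, a}, leaving only b.
Round 2, table 2: round 2 has {b, e} and table 2 has {f, g, b, e, a, d}, leaving only c.
Round 3, table 4: round 3 has {c, f, g, e, a, d} and table 4 has {c, e, a, d}, leaving only b.
Round 4, table 3: round 4 has {c, f, g, b, e, a} and table 3 has {c, f, g, b, e, a}, leaving only d.
Round 5, table 4: round 5 has {c, g, b, e} and table 4 has {c, b, e, a, d}, leaving only f.
Round 2, table 4: round 2 has {c, b, e} and table 4 has {c, f, b, e, a, d}, leaving only g.
Round 2 already has {c, g, b, e} and table 6 already has {c, f, b, e, d}, so round 2, table 6 must be a.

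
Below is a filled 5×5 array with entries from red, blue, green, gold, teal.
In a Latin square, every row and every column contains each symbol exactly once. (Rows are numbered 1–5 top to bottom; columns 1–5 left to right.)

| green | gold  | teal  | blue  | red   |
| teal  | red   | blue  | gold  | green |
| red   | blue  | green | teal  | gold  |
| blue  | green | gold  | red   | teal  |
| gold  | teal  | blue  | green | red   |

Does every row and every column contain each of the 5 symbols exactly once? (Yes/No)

No

Every row is a permutation, but column 3 contains blue twice (at rows 2 and 5).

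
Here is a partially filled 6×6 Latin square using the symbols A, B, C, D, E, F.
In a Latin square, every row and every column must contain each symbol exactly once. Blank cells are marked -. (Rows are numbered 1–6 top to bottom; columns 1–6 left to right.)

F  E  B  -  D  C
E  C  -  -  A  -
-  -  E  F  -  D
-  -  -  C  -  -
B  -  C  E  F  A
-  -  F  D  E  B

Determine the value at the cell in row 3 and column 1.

Row 1, column 4: row 1 has {B, C, D, E, F} and column 4 has {C, D, E, F}, leaving only A.
Row 2, column 3: row 2 has {A, C, E} and column 3 has {B, C, E, F}, leaving only D.
Row 2, column 4: row 2 has {A, C, D, E} and column 4 has {A, C, D, E, F}, leaving only B.
Row 2, column 6: row 2 has {A, B, C, D, E} and column 6 has {A, B, C, D}, leaving only F.
Row 4, column 3: row 4 has {C} and column 3 has {B, C, D, E, F}, leaving only A.
Row 4, column 1: row 4 has {A, C} and column 1 has {B, E, F}, leaving only D.
Row 4, column 5: row 4 has {A, C, D} and column 5 has {A, D, E, F}, leaving only B.
Row 3, column 5: row 3 has {D, E, F} and column 5 has {A, B, D, E, F}, leaving only C.
Row 3 already has {C, D, E, F} and column 1 already has {B, D, E, F}, so row 3, column 1 must be A.

A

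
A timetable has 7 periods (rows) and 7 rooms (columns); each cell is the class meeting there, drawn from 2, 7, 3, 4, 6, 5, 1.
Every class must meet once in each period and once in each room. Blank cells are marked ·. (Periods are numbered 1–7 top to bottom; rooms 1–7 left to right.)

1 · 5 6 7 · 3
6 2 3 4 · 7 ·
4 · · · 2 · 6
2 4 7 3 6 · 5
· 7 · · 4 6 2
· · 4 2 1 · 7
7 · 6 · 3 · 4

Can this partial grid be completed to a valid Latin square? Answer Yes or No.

No

Period 1, room 2: period 1 together with room 2 already contain {2, 7, 3, 4, 6, 5, 1} — every symbol — so nothing can go there. The grid has no valid completion.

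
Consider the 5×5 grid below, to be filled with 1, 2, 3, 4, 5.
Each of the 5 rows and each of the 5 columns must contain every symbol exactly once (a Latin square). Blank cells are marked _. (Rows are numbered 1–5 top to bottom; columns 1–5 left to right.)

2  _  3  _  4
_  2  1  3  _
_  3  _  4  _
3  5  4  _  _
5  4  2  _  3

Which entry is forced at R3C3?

Row 3 already has {3, 4} and column 3 already has {1, 2, 3, 4}, so row 3, column 3 must be 5.

5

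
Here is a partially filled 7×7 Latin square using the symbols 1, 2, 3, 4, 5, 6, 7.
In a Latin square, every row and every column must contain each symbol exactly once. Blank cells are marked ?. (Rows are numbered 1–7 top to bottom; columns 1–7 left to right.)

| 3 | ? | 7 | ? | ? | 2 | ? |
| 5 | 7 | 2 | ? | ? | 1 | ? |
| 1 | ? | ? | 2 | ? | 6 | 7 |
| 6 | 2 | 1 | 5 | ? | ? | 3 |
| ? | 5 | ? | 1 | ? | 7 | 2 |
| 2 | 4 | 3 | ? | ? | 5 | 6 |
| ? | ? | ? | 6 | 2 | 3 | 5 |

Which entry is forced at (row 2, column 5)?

6

Row 1, column 4: row 1 has {2, 3, 7} and column 4 has {1, 2, 5, 6}, leaving only 4.
Row 1, column 7: row 1 has {2, 3, 4, 7} and column 7 has {2, 3, 5, 6, 7}, leaving only 1.
Row 1, column 2: row 1 has {1, 2, 3, 4, 7} and column 2 has {2, 4, 5, 7}, leaving only 6.
Row 1, column 5: row 1 has {1, 2, 3, 4, 6, 7} and column 5 has {2}, leaving only 5.
Row 2, column 4: row 2 has {1, 2, 5, 7} and column 4 has {1, 2, 4, 5, 6}, leaving only 3.
Row 2, column 7: row 2 has {1, 2, 3, 5, 7} and column 7 has {1, 2, 3, 5, 6, 7}, leaving only 4.
Row 2 already has {1, 2, 3, 4, 5, 7} and column 5 already has {2, 5}, so row 2, column 5 must be 6.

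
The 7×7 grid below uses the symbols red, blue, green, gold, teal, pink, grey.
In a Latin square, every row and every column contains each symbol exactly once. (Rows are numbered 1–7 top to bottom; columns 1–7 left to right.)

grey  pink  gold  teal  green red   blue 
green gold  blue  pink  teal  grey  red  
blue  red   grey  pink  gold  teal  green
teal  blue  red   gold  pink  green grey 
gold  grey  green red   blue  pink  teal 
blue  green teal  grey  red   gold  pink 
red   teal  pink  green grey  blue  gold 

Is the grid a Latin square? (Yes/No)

No

Every row is a permutation, but column 1 contains blue twice (at rows 3 and 6).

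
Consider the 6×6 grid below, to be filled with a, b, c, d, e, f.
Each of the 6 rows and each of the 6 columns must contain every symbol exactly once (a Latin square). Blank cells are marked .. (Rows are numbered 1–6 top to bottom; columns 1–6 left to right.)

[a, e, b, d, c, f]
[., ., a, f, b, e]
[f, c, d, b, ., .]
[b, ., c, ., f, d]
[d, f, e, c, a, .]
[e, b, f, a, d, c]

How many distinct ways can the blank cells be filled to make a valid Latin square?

1

Row 2, column 1: eliminating its row and column leaves {c}.
Row 2, column 2: eliminating its row and column leaves {d}.
Row 3, column 5: eliminating its row and column leaves {e}.
Row 3, column 6: eliminating its row and column leaves {a}.
Row 4, column 2: eliminating its row and column leaves {a}.
Row 4, column 4: eliminating its row and column leaves {e}.
Row 5, column 6: eliminating its row and column leaves {b}.
Only one assignment across all blanks avoids any row or column repeat, giving 1 completion.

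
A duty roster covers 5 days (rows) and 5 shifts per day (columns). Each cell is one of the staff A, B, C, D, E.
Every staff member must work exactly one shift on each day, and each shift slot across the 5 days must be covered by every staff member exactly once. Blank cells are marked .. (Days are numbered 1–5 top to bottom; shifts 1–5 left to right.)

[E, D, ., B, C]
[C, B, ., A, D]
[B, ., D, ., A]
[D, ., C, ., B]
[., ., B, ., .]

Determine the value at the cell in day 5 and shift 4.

D

Day 1, shift 3: day 1 has {B, C, D, E} and shift 3 has {B, C, D}, leaving only A.
Day 2, shift 3: day 2 has {A, B, C, D} and shift 3 has {A, B, C, D}, leaving only E.
Day 4, shift 4: day 4 has {B, C, D} and shift 4 has {A, B}, leaving only E.
Day 3, shift 4: day 3 has {A, B, D} and shift 4 has {A, B, E}, leaving only C.
Day 5 already has {B} and shift 4 already has {A, B, C, E}, so day 5, shift 4 must be D.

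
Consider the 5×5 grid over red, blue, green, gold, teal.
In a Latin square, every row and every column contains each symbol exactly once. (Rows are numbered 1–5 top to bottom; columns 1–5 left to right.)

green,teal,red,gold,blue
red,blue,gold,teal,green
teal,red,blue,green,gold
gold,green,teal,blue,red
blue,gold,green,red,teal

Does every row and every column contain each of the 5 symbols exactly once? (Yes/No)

Each row is a permutation of the 5 symbols, and so is each column.

Yes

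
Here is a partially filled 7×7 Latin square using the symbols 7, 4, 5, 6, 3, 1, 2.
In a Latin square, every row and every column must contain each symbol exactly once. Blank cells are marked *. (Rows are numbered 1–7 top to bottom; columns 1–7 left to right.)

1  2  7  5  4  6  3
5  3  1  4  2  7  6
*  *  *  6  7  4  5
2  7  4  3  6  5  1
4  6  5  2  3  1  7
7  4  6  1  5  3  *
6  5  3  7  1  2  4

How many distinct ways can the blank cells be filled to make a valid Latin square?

1

Row 3, column 1: eliminating its row and column leaves {3}.
Row 3, column 2: eliminating its row and column leaves {1}.
Row 3, column 3: eliminating its row and column leaves {2}.
Row 6, column 7: eliminating its row and column leaves {2}.
Only one assignment across all blanks avoids any row or column repeat, giving 1 completion.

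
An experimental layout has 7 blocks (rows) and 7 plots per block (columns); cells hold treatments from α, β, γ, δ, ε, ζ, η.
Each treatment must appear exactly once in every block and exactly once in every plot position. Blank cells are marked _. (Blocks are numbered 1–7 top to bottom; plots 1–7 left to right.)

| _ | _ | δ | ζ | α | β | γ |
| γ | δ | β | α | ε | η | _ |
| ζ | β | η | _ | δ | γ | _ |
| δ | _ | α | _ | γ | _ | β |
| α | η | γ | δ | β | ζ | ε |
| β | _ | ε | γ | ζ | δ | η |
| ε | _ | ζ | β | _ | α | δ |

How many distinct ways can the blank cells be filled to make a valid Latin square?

Block 1, plot 1: eliminating its block and plot leaves {η}.
Block 1, plot 2: eliminating its block and plot leaves {ε}.
Block 2, plot 7: eliminating its block and plot leaves {ζ}.
Block 3, plot 4: eliminating its block and plot leaves {ε}.
Block 3, plot 7: eliminating its block and plot leaves {α}.
Block 4, plot 2: eliminating its block and plot leaves {ε, ζ}.
Block 4, plot 4: eliminating its block and plot leaves {ε, η}.
Block 4, plot 6: eliminating its block and plot leaves {ε}.
Block 6, plot 2: eliminating its block and plot leaves {α}.
Block 7, plot 2: eliminating its block and plot leaves {γ}.
Block 7, plot 5: eliminating its block and plot leaves {η}.
Only one assignment across all blanks avoids any block or plot repeat, giving 1 completion.

1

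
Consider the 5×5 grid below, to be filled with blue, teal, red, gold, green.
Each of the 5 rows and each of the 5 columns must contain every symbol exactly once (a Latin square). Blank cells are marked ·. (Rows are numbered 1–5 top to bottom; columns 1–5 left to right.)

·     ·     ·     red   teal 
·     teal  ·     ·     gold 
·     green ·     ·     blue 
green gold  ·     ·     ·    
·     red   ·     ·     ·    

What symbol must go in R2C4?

Row 1, column 2: row 1 has {teal, red} and column 2 has {teal, red, gold, green}, leaving only blue.
Row 1, column 1: row 1 has {blue, teal, red} and column 1 has {green}, leaving only gold.
Row 1, column 3: row 1 has {blue, teal, red, gold} and column 3 has {}, leaving only green.
Row 4, column 5: row 4 has {gold, green} and column 5 has {blue, teal, gold}, leaving only red.
Row 5, column 5: row 5 has {red} and column 5 has {blue, teal, red, gold}, leaving only green.
Row 2, column 4 is narrowed to {blue, green}.
If it were blue, then row 2, column 3 would be left with no valid symbol.
So row 2, column 4 must be green.

green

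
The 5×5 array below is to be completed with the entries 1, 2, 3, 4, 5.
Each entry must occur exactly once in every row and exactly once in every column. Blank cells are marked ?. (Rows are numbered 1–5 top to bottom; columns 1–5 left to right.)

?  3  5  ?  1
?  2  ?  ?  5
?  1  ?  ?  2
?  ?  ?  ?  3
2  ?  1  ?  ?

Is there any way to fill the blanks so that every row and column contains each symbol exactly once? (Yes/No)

No row or column among the givens repeats a symbol, and propagating forced cells runs into no contradiction.
One valid completion exists (for instance, 4 3 5 2 1 / 3 2 4 1 5 / 5 1 3 4 2 / 1 4 2 5 3 / 2 5 1 3 4).

Yes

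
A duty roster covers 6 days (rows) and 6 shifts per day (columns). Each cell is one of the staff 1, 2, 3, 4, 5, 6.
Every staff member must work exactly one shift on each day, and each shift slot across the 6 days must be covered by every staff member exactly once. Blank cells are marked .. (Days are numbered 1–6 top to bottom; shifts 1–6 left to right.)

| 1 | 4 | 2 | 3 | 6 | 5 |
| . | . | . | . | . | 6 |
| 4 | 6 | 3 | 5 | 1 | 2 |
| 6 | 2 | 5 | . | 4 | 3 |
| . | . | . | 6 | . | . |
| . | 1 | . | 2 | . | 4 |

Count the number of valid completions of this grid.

Day 2, shift 1: eliminating its day and shift leaves {2, 3, 5}.
Day 2, shift 2: eliminating its day and shift leaves {3, 5}.
Day 2, shift 3: eliminating its day and shift leaves {1, 4}.
Day 2, shift 4: eliminating its day and shift leaves {1, 4}.
Day 2, shift 5: eliminating its day and shift leaves {2, 3, 5}.
Day 4, shift 4: eliminating its day and shift leaves {1}.
Day 5, shift 1: eliminating its day and shift leaves {2, 3, 5}.
Day 5, shift 2: eliminating its day and shift leaves {3, 5}.
Day 5, shift 3: eliminating its day and shift leaves {1, 4}.
Day 5, shift 5: eliminating its day and shift leaves {2, 3, 5}.
Day 5, shift 6: eliminating its day and shift leaves {1}.
Day 6, shift 1: eliminating its day and shift leaves {3, 5}.
Day 6, shift 3: eliminating its day and shift leaves {6}.
Day 6, shift 5: eliminating its day and shift leaves {3, 5}.
Enumerating the assignments across these blanks that avoid any day or shift repeat gives 4 completions.

4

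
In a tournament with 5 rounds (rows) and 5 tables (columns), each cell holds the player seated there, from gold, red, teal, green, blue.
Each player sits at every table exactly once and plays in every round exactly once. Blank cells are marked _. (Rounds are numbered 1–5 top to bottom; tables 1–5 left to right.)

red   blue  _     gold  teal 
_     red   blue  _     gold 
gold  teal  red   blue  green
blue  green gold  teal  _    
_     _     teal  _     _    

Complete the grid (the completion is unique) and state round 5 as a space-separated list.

green gold teal red blue

Round 5, table 1: round 5 has {teal} and table 1 has {gold, red, blue}, leaving only green.
Round 5, table 2: round 5 has {teal, green} and table 2 has {red, teal, green, blue}, leaving only gold.
Round 5, table 4: round 5 has {gold, teal, green} and table 4 has {gold, teal, blue}, leaving only red.
Round 5, table 5: round 5 has {gold, red, teal, green} and table 5 has {gold, teal, green}, leaving only blue.
So round 5 reads: green gold teal red blue.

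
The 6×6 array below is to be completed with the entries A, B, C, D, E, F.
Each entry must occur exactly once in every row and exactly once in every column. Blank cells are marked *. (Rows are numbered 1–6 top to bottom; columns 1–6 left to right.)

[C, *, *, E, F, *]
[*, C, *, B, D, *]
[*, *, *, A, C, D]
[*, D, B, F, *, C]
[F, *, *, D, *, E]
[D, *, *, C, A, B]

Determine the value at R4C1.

A

Row 1, column 6: row 1 has {C, E, F} and column 6 has {B, C, D, E}, leaving only A.
Row 1, column 2: row 1 has {A, C, E, F} and column 2 has {C, D}, leaving only B.
Row 1, column 3: row 1 has {A, B, C, E, F} and column 3 has {B}, leaving only D.
Row 2, column 6: row 2 has {B, C, D} and column 6 has {A, B, C, D, E}, leaving only F.
Row 4, column 5: row 4 has {B, C, D, F} and column 5 has {A, C, D, F}, leaving only E.
Row 4 already has {B, C, D, E, F} and column 1 already has {C, D, F}, so row 4, column 1 must be A.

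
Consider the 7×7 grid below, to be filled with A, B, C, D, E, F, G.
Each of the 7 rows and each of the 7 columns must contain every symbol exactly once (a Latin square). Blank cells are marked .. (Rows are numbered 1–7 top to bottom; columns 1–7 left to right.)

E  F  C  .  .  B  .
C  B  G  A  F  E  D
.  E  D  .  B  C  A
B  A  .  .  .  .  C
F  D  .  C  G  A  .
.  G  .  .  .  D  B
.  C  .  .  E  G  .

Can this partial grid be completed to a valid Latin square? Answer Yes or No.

Yes

No row or column among the givens repeats a symbol, and propagating forced cells runs into no contradiction.
One valid completion exists (for instance, E F C D A B G / C B G A F E D / G E D F B C A / B A E G D F C / F D B C G A E / A G F E C D B / D C A B E G F).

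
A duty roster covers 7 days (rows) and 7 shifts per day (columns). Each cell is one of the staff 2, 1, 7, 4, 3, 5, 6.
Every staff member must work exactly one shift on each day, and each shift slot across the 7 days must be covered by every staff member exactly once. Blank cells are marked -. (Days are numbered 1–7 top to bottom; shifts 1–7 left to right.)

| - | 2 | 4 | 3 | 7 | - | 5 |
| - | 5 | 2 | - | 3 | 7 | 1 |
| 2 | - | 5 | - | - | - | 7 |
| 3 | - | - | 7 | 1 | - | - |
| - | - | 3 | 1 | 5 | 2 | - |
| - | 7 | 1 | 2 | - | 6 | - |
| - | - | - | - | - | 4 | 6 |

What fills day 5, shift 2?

Day 1, shift 6: day 1 has {2, 7, 4, 3, 5} and shift 6 has {2, 7, 4, 6}, leaving only 1.
Day 1, shift 1: day 1 has {2, 1, 7, 4, 3, 5} and shift 1 has {2, 3}, leaving only 6.
Day 2, shift 1: day 2 has {2, 1, 7, 3, 5} and shift 1 has {2, 3, 6}, leaving only 4.
Day 2, shift 4: day 2 has {2, 1, 7, 4, 3, 5} and shift 4 has {2, 1, 7, 3}, leaving only 6.
Day 3, shift 4: day 3 has {2, 7, 5} and shift 4 has {2, 1, 7, 3, 6}, leaving only 4.
Day 3, shift 5: day 3 has {2, 7, 4, 5} and shift 5 has {1, 7, 3, 5}, leaving only 6.
Day 3, shift 6: day 3 has {2, 7, 4, 5, 6} and shift 6 has {2, 1, 7, 4, 6}, leaving only 3.
Day 3, shift 2: day 3 has {2, 7, 4, 3, 5, 6} and shift 2 has {2, 7, 5}, leaving only 1.
Day 4, shift 3: day 4 has {1, 7, 3} and shift 3 has {2, 1, 4, 3, 5}, leaving only 6.
Day 4, shift 2: day 4 has {1, 7, 3, 6} and shift 2 has {2, 1, 7, 5}, leaving only 4.
Day 5 already has {2, 1, 3, 5} and shift 2 already has {2, 1, 7, 4, 5}, so day 5, shift 2 must be 6.

6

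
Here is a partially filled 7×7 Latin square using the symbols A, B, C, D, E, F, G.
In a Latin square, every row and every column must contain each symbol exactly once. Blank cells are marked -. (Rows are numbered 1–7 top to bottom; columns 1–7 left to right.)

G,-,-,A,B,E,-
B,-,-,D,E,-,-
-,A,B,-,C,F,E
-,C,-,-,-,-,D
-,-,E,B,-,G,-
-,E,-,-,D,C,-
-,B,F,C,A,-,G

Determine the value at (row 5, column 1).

C

Row 2, column 6: row 2 has {B, D, E} and column 6 has {C, E, F, G}, leaving only A.
Row 3, column 1: row 3 has {A, B, C, E, F} and column 1 has {B, G}, leaving only D.
Row 3, column 4: row 3 has {A, B, C, D, E, F} and column 4 has {A, B, C, D}, leaving only G.
Row 4, column 6: row 4 has {C, D} and column 6 has {A, C, E, F, G}, leaving only B.
Row 5, column 5: row 5 has {B, E, G} and column 5 has {A, B, C, D, E}, leaving only F.
Row 4, column 5: row 4 has {B, C, D} and column 5 has {A, B, C, D, E, F}, leaving only G.
Row 4, column 3: row 4 has {B, C, D, G} and column 3 has {B, E, F}, leaving only A.
Row 5, column 2: row 5 has {B, E, F, G} and column 2 has {A, B, C, E}, leaving only D.
Row 1, column 2: row 1 has {A, B, E, G} and column 2 has {A, B, C, D, E}, leaving only F.
Row 1, column 7: row 1 has {A, B, E, F, G} and column 7 has {D, E, G}, leaving only C.
Row 1, column 3: row 1 has {A, B, C, E, F, G} and column 3 has {A, B, E, F}, leaving only D.
Row 2, column 2: row 2 has {A, B, D, E} and column 2 has {A, B, C, D, E, F}, leaving only G.
Row 2, column 3: row 2 has {A, B, D, E, G} and column 3 has {A, B, D, E, F}, leaving only C.
Row 2, column 7: row 2 has {A, B, C, D, E, G} and column 7 has {C, D, E, G}, leaving only F.
Row 5, column 7: row 5 has {B, D, E, F, G} and column 7 has {C, D, E, F, G}, leaving only A.
Row 5 already has {A, B, D, E, F, G} and column 1 already has {B, D, G}, so row 5, column 1 must be C.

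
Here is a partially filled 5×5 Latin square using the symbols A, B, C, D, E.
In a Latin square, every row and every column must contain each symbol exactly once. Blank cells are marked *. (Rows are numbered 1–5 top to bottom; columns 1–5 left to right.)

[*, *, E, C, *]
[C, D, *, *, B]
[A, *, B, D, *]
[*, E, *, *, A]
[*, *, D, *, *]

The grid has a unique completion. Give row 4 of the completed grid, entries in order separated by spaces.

Row 4, column 3: row 4 has {A, E} and column 3 has {B, D, E}, leaving only C.
Row 4, column 4: row 4 has {A, C, E} and column 4 has {C, D}, leaving only B.
Row 4, column 1: row 4 has {A, B, C, E} and column 1 has {A, C}, leaving only D.
So row 4 reads: D E C B A.

D E C B A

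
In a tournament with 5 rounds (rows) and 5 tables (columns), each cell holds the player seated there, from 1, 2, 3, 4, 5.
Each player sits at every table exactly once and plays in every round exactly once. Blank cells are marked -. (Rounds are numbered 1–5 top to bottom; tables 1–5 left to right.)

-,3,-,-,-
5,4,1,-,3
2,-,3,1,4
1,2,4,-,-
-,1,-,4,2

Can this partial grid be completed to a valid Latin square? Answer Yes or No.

Yes

No round or table among the givens repeats a symbol, and propagating forced cells runs into no contradiction.
One valid completion exists (for instance, 4 3 2 5 1 / 5 4 1 2 3 / 2 5 3 1 4 / 1 2 4 3 5 / 3 1 5 4 2).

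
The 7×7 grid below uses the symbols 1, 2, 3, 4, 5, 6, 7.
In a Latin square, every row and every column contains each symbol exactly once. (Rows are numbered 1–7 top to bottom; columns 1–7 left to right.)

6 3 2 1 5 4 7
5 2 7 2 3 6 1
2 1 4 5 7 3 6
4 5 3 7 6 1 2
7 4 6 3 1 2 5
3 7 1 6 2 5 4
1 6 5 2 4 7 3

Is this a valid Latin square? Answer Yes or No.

No

Row 2 contains 2 twice (at columns 2 and 4), so it is not a permutation.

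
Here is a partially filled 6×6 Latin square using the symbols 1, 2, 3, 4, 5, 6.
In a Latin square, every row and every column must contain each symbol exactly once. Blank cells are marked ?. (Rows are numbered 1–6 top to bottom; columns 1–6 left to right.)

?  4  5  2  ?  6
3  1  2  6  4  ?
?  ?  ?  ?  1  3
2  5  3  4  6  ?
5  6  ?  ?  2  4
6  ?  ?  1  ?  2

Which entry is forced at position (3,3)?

6

Row 1, column 1: row 1 has {2, 4, 5, 6} and column 1 has {2, 3, 5, 6}, leaving only 1.
Row 1, column 5: row 1 has {1, 2, 4, 5, 6} and column 5 has {1, 2, 4, 6}, leaving only 3.
Row 2, column 6: row 2 has {1, 2, 3, 4, 6} and column 6 has {2, 3, 4, 6}, leaving only 5.
Row 3, column 1: row 3 has {1, 3} and column 1 has {1, 2, 3, 5, 6}, leaving only 4.
Row 3 already has {1, 3, 4} and column 3 already has {2, 3, 5}, so row 3, column 3 must be 6.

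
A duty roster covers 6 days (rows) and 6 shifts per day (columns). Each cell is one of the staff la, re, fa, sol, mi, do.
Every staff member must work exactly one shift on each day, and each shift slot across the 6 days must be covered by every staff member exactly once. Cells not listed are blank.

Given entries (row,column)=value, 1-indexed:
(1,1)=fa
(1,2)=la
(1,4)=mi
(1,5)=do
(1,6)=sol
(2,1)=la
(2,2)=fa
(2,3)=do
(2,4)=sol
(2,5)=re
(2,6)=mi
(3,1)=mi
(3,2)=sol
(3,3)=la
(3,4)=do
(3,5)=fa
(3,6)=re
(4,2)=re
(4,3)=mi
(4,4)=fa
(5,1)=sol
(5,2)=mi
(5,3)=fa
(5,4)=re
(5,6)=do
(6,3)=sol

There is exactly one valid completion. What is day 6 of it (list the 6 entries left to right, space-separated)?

re do sol la mi fa

Day 6, shift 2: day 6 has {sol} and shift 2 has {la, re, fa, sol, mi}, leaving only do.
Day 6, shift 1: day 6 has {sol, do} and shift 1 has {la, fa, sol, mi}, leaving only re.
Day 6, shift 4: day 6 has {re, sol, do} and shift 4 has {re, fa, sol, mi, do}, leaving only la.
Day 6, shift 5: day 6 has {la, re, sol, do} and shift 5 has {re, fa, do}, leaving only mi.
Day 6, shift 6: day 6 has {la, re, sol, mi, do} and shift 6 has {re, sol, mi, do}, leaving only fa.
So day 6 reads: re do sol la mi fa.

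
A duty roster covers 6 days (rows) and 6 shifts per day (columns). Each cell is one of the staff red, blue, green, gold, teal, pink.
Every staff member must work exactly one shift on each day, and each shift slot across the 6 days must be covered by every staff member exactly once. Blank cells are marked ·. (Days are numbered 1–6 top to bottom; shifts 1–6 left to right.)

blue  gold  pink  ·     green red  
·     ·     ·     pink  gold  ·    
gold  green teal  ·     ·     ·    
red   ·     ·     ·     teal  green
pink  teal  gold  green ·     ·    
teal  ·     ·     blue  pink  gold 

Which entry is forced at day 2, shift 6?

Day 1, shift 4: day 1 has {red, blue, green, gold, pink} and shift 4 has {blue, green, pink}, leaving only teal.
Day 2, shift 1: day 2 has {gold, pink} and shift 1 has {red, blue, gold, teal, pink}, leaving only green.
Day 3, shift 4: day 3 has {green, gold, teal} and shift 4 has {blue, green, teal, pink}, leaving only red.
Day 3, shift 5: day 3 has {red, green, gold, teal} and shift 5 has {green, gold, teal, pink}, leaving only blue.
Day 3, shift 6: day 3 has {red, blue, green, gold, teal} and shift 6 has {red, green, gold}, leaving only pink.
Day 4, shift 3: day 4 has {red, green, teal} and shift 3 has {gold, teal, pink}, leaving only blue.
Day 2, shift 3: day 2 has {green, gold, pink} and shift 3 has {blue, gold, teal, pink}, leaving only red.
Day 2, shift 2: day 2 has {red, green, gold, pink} and shift 2 has {green, gold, teal}, leaving only blue.
Day 2 already has {red, blue, green, gold, pink} and shift 6 already has {red, green, gold, pink}, so day 2, shift 6 must be teal.

teal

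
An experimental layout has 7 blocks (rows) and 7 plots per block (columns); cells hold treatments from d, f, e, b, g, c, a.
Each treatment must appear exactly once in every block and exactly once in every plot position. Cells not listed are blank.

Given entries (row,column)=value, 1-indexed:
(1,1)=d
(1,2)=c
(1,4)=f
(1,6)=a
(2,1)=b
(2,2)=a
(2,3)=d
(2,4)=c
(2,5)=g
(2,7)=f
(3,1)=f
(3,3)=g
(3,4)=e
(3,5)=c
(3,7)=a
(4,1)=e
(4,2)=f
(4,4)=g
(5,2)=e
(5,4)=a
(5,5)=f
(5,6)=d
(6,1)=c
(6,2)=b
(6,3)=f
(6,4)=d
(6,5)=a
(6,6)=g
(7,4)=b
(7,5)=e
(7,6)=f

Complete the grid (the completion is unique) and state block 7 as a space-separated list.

Block 1, plot 5: block 1 has {d, f, c, a} and plot 5 has {f, e, g, c, a}, leaving only b.
Block 1, plot 3: block 1 has {d, f, b, c, a} and plot 3 has {d, f, g}, leaving only e.
Block 1, plot 7: block 1 has {d, f, e, b, c, a} and plot 7 has {f, a}, leaving only g.
Block 2, plot 6: block 2 has {d, f, b, g, c, a} and plot 6 has {d, f, g, a}, leaving only e.
Block 3, plot 2: block 3 has {f, e, g, c, a} and plot 2 has {f, e, b, c, a}, leaving only d.
Block 7, plot 2: block 7 has {f, e, b} and plot 2 has {d, f, e, b, c, a}, leaving only g.
Block 7, plot 1: block 7 has {f, e, b, g} and plot 1 has {d, f, e, b, c}, leaving only a.
Block 7, plot 3: block 7 has {f, e, b, g, a} and plot 3 has {d, f, e, g}, leaving only c.
Block 7, plot 7: block 7 has {f, e, b, g, c, a} and plot 7 has {f, g, a}, leaving only d.
So block 7 reads: a g c b e f d.

a g c b e f d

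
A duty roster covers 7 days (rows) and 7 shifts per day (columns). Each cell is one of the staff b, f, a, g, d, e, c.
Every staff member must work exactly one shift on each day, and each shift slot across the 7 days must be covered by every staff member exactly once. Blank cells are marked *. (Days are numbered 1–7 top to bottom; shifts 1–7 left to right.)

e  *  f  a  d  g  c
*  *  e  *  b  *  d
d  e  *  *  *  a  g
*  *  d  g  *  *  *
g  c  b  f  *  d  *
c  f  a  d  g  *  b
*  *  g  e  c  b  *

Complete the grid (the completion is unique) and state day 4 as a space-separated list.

b a d g e c f

Day 1, shift 2: day 1 has {f, a, g, d, e, c} and shift 2 has {f, e, c}, leaving only b.
Day 4, shift 2: day 4 has {g, d} and shift 2 has {b, f, e, c}, leaving only a.
Day 2, shift 2: day 2 has {b, d, e} and shift 2 has {b, f, a, e, c}, leaving only g.
Day 2, shift 4: day 2 has {b, g, d, e} and shift 4 has {f, a, g, d, e}, leaving only c.
Day 2, shift 6: day 2 has {b, g, d, e, c} and shift 6 has {b, a, g, d}, leaving only f.
Day 2, shift 1: day 2 has {b, f, g, d, e, c} and shift 1 has {g, d, e, c}, leaving only a.
Day 3, shift 3: day 3 has {a, g, d, e} and shift 3 has {b, f, a, g, d, e}, leaving only c.
Day 3, shift 4: day 3 has {a, g, d, e, c} and shift 4 has {f, a, g, d, e, c}, leaving only b.
Day 3, shift 5: day 3 has {b, a, g, d, e, c} and shift 5 has {b, g, d, c}, leaving only f.
Day 4, shift 5: day 4 has {a, g, d} and shift 5 has {b, f, g, d, c}, leaving only e.
Day 4, shift 6: day 4 has {a, g, d, e} and shift 6 has {b, f, a, g, d}, leaving only c.
Day 4, shift 7: day 4 has {a, g, d, e, c} and shift 7 has {b, g, d, c}, leaving only f.
Day 4, shift 1: day 4 has {f, a, g, d, e, c} and shift 1 has {a, g, d, e, c}, leaving only b.
So day 4 reads: b a d g e c f.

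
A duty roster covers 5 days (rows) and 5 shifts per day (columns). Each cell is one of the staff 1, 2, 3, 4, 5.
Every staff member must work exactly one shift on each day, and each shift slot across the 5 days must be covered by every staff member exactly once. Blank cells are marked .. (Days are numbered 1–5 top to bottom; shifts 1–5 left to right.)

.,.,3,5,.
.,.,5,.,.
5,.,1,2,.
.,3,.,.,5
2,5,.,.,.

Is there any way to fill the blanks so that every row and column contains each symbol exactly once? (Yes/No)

Yes

No day or shift among the givens repeats a symbol, and propagating forced cells runs into no contradiction.
One valid completion exists (for instance, 1 2 3 5 4 / 3 1 5 4 2 / 5 4 1 2 3 / 4 3 2 1 5 / 2 5 4 3 1).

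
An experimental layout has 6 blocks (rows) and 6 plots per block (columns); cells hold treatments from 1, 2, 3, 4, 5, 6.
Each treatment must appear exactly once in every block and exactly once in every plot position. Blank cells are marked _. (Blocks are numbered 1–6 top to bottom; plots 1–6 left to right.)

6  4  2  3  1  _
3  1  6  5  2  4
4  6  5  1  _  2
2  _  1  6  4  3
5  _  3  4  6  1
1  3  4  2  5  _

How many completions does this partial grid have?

1

Block 1, plot 6: eliminating its block and plot leaves {5}.
Block 3, plot 5: eliminating its block and plot leaves {3}.
Block 4, plot 2: eliminating its block and plot leaves {5}.
Block 5, plot 2: eliminating its block and plot leaves {2}.
Block 6, plot 6: eliminating its block and plot leaves {6}.
Only one assignment across all blanks avoids any block or plot repeat, giving 1 completion.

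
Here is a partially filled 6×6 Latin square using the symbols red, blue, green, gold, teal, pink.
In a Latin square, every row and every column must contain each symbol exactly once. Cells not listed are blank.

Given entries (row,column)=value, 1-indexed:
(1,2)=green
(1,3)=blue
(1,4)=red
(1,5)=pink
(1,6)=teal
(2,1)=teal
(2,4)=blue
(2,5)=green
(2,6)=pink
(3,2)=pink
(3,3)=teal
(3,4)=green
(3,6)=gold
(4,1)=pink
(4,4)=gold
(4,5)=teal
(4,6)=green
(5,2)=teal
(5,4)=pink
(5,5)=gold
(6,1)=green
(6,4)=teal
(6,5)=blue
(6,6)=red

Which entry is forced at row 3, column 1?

Row 1, column 1: row 1 has {red, blue, green, teal, pink} and column 1 has {green, teal, pink}, leaving only gold.
Row 3, column 5: row 3 has {green, gold, teal, pink} and column 5 has {blue, green, gold, teal, pink}, leaving only red.
Row 3 already has {red, green, gold, teal, pink} and column 1 already has {green, gold, teal, pink}, so row 3, column 1 must be blue.

blue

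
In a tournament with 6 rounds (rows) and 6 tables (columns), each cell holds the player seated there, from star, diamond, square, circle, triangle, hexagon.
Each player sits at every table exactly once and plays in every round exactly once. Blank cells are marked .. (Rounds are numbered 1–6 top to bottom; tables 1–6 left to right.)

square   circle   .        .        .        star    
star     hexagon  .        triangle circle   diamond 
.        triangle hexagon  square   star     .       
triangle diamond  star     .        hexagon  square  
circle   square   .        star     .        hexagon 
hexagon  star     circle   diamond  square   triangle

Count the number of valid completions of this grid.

Round 1, table 3: eliminating its round and table leaves {diamond, triangle}.
Round 1, table 4: eliminating its round and table leaves {hexagon}.
Round 1, table 5: eliminating its round and table leaves {diamond, triangle}.
Round 2, table 3: eliminating its round and table leaves {square}.
Round 3, table 1: eliminating its round and table leaves {diamond}.
Round 3, table 6: eliminating its round and table leaves {circle}.
Round 4, table 4: eliminating its round and table leaves {circle}.
Round 5, table 3: eliminating its round and table leaves {diamond, triangle}.
Round 5, table 5: eliminating its round and table leaves {diamond, triangle}.
Enumerating the assignments across these blanks that avoid any round or table repeat gives 2 completions.

2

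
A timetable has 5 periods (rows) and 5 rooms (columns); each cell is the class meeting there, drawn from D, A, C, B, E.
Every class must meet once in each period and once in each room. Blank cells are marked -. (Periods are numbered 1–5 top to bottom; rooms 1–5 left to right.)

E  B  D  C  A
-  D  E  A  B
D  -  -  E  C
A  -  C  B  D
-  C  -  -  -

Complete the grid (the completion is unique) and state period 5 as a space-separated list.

B C A D E

Period 5, room 1: period 5 has {C} and room 1 has {D, A, E}, leaving only B.
Period 5, room 3: period 5 has {C, B} and room 3 has {D, C, E}, leaving only A.
Period 5, room 4: period 5 has {A, C, B} and room 4 has {A, C, B, E}, leaving only D.
Period 5, room 5: period 5 has {D, A, C, B} and room 5 has {D, A, C, B}, leaving only E.
So period 5 reads: B C A D E.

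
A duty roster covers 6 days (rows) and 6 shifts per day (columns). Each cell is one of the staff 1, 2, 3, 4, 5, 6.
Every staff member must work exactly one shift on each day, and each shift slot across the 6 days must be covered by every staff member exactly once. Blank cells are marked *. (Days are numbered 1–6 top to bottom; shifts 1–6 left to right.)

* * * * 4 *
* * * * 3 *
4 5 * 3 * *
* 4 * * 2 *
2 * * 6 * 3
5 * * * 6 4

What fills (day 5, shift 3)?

4

Day 3, shift 5: day 3 has {3, 4, 5} and shift 5 has {2, 3, 4, 6}, leaving only 1.
Day 5, shift 2: day 5 has {2, 3, 6} and shift 2 has {4, 5}, leaving only 1.
Day 5, shift 5: day 5 has {1, 2, 3, 6} and shift 5 has {1, 2, 3, 4, 6}, leaving only 5.
Day 5 already has {1, 2, 3, 5, 6} and shift 3 already has {}, so day 5, shift 3 must be 4.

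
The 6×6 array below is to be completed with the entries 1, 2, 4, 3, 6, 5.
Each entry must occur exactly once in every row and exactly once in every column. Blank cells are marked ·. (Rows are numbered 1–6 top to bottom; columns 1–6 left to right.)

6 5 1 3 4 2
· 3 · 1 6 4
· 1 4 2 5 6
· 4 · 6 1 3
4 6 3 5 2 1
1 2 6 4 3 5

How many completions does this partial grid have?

Row 2, column 1: eliminating its row and column leaves {2, 5}.
Row 2, column 3: eliminating its row and column leaves {2, 5}.
Row 3, column 1: eliminating its row and column leaves {3}.
Row 4, column 1: eliminating its row and column leaves {2, 5}.
Row 4, column 3: eliminating its row and column leaves {2, 5}.
Enumerating the assignments across these blanks that avoid any row or column repeat gives 2 completions.

2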